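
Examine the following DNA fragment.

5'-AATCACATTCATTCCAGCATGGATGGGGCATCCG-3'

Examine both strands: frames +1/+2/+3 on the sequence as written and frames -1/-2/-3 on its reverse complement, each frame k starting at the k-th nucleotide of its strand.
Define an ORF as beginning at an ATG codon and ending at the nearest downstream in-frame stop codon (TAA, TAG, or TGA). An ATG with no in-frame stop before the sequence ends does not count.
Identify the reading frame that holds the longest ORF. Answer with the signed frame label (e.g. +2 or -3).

-3

Reverse complement (5'→3'): CGGATGCCCCATCCATGCTGGAATGAATGTGATT
Frame +1: AAT CAC ATT CAT TCC AGC ATG GAT GGG GCA TCC — no ATG→stop ORF.
Frame +2: ATC ACA TTC ATT CCA GCA TGG ATG GGG CAT CCG — no ATG→stop ORF.
Frame +3: TCA CAT TCA TTC CAG CAT GGA TGG GGC ATC — no ATG→stop ORF.
Frame -1: CGG ATG CCC CAT CCA TGC TGG AAT GAA TGT GAT — no ATG→stop ORF.
Frame -2: GGA TGC CCC ATC CAT GCT GGA ATG AAT GTG ATT — no ATG→stop ORF.
Frame -3: GAT GCC CCA TCC ATG CTG GAA TGA ATG TGA — ATG at 15, stop TGA at 24 → 12 nt; ATG at 27, stop TGA at 30 → 6 nt.
Longest ORF is 12 nt in frame -3 (positions 15–26).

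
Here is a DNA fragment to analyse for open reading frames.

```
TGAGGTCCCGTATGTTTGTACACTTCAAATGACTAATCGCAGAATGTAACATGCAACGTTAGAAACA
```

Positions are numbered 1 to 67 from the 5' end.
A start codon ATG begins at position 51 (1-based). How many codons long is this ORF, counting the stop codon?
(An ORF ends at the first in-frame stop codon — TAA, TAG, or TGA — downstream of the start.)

4

Codons from position 51: ATG (51–53), CAA (54–56), CGT (57–59), TAG (60–62).
TAG is the first in-frame stop; that's 4 codons including the stop.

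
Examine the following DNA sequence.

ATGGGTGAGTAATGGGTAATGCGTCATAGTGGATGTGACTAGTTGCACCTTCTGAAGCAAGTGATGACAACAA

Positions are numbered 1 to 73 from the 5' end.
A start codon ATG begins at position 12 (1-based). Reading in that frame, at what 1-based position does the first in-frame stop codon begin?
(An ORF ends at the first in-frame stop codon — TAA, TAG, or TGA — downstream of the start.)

Codons from position 12: ATG (12–14), GGT (15–17), AAT (18–20), GCG (21–23), TCA (24–26), TAG (27–29).
TAG is a stop codon; it begins at position 27.

27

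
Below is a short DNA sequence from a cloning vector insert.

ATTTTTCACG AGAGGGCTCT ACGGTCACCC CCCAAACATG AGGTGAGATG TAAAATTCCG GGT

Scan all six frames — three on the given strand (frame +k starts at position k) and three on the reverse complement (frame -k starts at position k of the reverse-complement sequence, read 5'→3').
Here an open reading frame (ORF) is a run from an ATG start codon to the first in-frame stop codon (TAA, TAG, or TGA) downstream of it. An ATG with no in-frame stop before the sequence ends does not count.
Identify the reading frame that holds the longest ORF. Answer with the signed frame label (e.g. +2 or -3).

Reverse complement (5'→3'): ACCCGGAATTTTACATCTCACCTCATGTTTGGGGGGTGACCGTAGAGCCCTCTCGTGAAAAAT
Frame +1: ATT TTT CAC GAG AGG GCT CTA CGG TCA CCC CCC AAA CAT GAG GTG AGA TGT AAA ATT CCG GGT — no ATG→stop ORF.
Frame +2: TTT TTC ACG AGA GGG CTC TAC GGT CAC CCC CCA AAC ATG AGG TGA GAT GTA AAA TTC CGG — ATG at 38, stop TGA at 44 → 9 nt.
Frame +3: TTT TCA CGA GAG GGC TCT ACG GTC ACC CCC CAA ACA TGA GGT GAG ATG TAA AAT TCC GGG — ATG at 48, stop TAA at 51 → 6 nt.
Frame -1: ACC CGG AAT TTT ACA TCT CAC CTC ATG TTT GGG GGG TGA CCG TAG AGC CCT CTC GTG AAA AAT — ATG at 25, stop TGA at 37 → 15 nt.
Frame -2: CCC GGA ATT TTA CAT CTC ACC TCA TGT TTG GGG GGT GAC CGT AGA GCC CTC TCG TGA AAA — no ATG→stop ORF.
Frame -3: CCG GAA TTT TAC ATC TCA CCT CAT GTT TGG GGG GTG ACC GTA GAG CCC TCT CGT GAA AAA — no ATG→stop ORF.
Longest ORF is 15 nt in frame -1 (positions 25–39).

-1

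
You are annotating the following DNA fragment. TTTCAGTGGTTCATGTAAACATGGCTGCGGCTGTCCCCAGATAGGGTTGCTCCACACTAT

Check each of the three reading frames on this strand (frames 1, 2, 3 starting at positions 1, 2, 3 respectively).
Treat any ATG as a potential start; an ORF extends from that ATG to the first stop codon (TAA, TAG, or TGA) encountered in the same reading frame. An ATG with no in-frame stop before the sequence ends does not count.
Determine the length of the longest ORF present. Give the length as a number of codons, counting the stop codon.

Frame 1: TTT CAG TGG TTC ATG TAA ACA TGG CTG CGG CTG TCC CCA GAT AGG GTT GCT CCA CAC TAT — ATG at 13, stop TAA at 16 → 6 nt.
Frame 2: TTC AGT GGT TCA TGT AAA CAT GGC TGC GGC TGT CCC CAG ATA GGG TTG CTC CAC ACT — no ATG→stop ORF.
Frame 3: TCA GTG GTT CAT GTA AAC ATG GCT GCG GCT GTC CCC AGA TAG GGT TGC TCC ACA CTA — ATG at 21, stop TAG at 42 → 24 nt.
Longest: frame 3, positions 21–44, 24 nt = 8 codons = 7 aa. → 8 codons.

8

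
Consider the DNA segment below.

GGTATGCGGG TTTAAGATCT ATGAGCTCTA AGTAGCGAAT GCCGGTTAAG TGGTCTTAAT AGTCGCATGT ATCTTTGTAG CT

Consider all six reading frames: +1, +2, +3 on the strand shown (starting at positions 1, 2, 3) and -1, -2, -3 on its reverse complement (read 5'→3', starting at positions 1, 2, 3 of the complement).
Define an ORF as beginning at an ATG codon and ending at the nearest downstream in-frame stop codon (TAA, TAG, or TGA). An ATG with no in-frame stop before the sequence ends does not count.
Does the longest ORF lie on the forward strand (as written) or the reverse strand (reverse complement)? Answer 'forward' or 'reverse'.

Reverse complement (5'→3'): AGCTACAAAGATACATGCGACTATTAAGACCACTTAACCGGCATTCGCTACTTAGAGCTCATAGATCTTAAACCCGCATACC
Frame +1: GGT ATG CGG GTT TAA GAT CTA TGA GCT CTA AGT AGC GAA TGC CGG TTA AGT GGT CTT AAT AGT CGC ATG TAT CTT TGT AGC — ATG at 4, stop TAA at 13 → 12 nt.
Frame +2: GTA TGC GGG TTT AAG ATC TAT GAG CTC TAA GTA GCG AAT GCC GGT TAA GTG GTC TTA ATA GTC GCA TGT ATC TTT GTA GCT — no ATG→stop ORF.
Frame +3: TAT GCG GGT TTA AGA TCT ATG AGC TCT AAG TAG CGA ATG CCG GTT AAG TGG TCT TAA TAG TCG CAT GTA TCT TTG TAG — ATG at 21, stop TAG at 33 → 15 nt; ATG at 39, stop TAA at 57 → 21 nt.
Frame -1: AGC TAC AAA GAT ACA TGC GAC TAT TAA GAC CAC TTA ACC GGC ATT CGC TAC TTA GAG CTC ATA GAT CTT AAA CCC GCA TAC — no ATG→stop ORF.
Frame -2: GCT ACA AAG ATA CAT GCG ACT ATT AAG ACC ACT TAA CCG GCA TTC GCT ACT TAG AGC TCA TAG ATC TTA AAC CCG CAT ACC — no ATG→stop ORF.
Frame -3: CTA CAA AGA TAC ATG CGA CTA TTA AGA CCA CTT AAC CGG CAT TCG CTA CTT AGA GCT CAT AGA TCT TAA ACC CGC ATA — ATG at 15, stop TAA at 69 → 57 nt.
Forward-strand max 21 nt; reverse-strand max 57 nt. The reverse strand has the longer ORF.

reverse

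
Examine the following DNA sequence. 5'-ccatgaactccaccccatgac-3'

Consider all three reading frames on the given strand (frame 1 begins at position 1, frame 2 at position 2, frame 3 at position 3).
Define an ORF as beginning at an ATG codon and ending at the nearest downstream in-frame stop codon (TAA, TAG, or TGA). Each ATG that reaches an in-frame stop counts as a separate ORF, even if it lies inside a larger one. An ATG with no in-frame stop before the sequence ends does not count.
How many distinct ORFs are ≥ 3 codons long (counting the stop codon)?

Frame 1: CCA TGA ACT CCA CCC CAT GAC — no ATG→stop ORF.
Frame 2: CAT GAA CTC CAC CCC ATG — no ATG→stop ORF.
Frame 3: ATG AAC TCC ACC CCA TGA — ATG at 3, stop TGA at 18 → 18 nt.
ORFs ≥ 3 codons: frame 3 3–20 (6 codons). Count = 1.

1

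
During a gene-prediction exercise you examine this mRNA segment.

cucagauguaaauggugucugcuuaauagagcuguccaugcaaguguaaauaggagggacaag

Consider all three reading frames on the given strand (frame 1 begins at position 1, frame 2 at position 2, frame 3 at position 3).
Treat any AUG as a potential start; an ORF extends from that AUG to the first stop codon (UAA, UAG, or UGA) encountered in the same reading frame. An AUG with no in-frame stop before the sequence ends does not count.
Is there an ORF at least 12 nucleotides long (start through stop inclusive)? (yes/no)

Frame 1: CUC AGA UGU AAA UGG UGU CUG CUU AAU AGA GCU GUC CAU GCA AGU GUA AAU AGG AGG GAC AAG — no AUG→stop ORF.
Frame 2: UCA GAU GUA AAU GGU GUC UGC UUA AUA GAG CUG UCC AUG CAA GUG UAA AUA GGA GGG ACA — AUG at 38, stop UAA at 47 → 12 nt.
Frame 3: CAG AUG UAA AUG GUG UCU GCU UAA UAG AGC UGU CCA UGC AAG UGU AAA UAG GAG GGA CAA — AUG at 6, stop UAA at 9 → 6 nt; AUG at 12, stop UAA at 24 → 15 nt.
Frame 2 has an ORF of 12 nucleotides (positions 38–49) ≥ 12, so yes.

yes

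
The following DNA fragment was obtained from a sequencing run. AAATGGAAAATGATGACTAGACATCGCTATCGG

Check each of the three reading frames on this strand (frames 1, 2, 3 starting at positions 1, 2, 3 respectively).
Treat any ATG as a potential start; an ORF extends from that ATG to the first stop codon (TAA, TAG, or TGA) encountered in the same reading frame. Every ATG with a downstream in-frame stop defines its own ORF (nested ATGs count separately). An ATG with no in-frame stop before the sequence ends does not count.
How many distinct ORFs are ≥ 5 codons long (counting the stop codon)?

1

Frame 1: AAA TGG AAA ATG ATG ACT AGA CAT CGC TAT CGG — no ATG→stop ORF.
Frame 2: AAT GGA AAA TGA TGA CTA GAC ATC GCT ATC — no ATG→stop ORF.
Frame 3: ATG GAA AAT GAT GAC TAG ACA TCG CTA TCG — ATG at 3, stop TAG at 18 → 18 nt.
ORFs ≥ 5 codons: frame 3 3–20 (6 codons). Count = 1.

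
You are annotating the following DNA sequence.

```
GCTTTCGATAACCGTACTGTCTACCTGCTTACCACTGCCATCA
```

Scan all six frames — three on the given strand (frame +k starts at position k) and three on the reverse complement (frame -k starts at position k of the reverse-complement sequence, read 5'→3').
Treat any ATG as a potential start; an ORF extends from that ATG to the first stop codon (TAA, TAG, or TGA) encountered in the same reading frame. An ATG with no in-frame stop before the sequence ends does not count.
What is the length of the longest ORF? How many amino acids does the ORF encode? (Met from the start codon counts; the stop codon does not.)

Reverse complement (5'→3'): TGATGGCAGTGGTAAGCAGGTAGACAGTACGGTTATCGAAAGC
Frame +1: GCT TTC GAT AAC CGT ACT GTC TAC CTG CTT ACC ACT GCC ATC — no ATG→stop ORF.
Frame +2: CTT TCG ATA ACC GTA CTG TCT ACC TGC TTA CCA CTG CCA TCA — no ATG→stop ORF.
Frame +3: TTT CGA TAA CCG TAC TGT CTA CCT GCT TAC CAC TGC CAT — no ATG→stop ORF.
Frame -1: TGA TGG CAG TGG TAA GCA GGT AGA CAG TAC GGT TAT CGA AAG — no ATG→stop ORF.
Frame -2: GAT GGC AGT GGT AAG CAG GTA GAC AGT ACG GTT ATC GAA AGC — no ATG→stop ORF.
Frame -3: ATG GCA GTG GTA AGC AGG TAG ACA GTA CGG TTA TCG AAA — ATG at 3, stop TAG at 21 → 21 nt.
Longest: frame -3, positions 3–23, 21 nt = 7 codons = 6 aa. → 6 amino acids.

6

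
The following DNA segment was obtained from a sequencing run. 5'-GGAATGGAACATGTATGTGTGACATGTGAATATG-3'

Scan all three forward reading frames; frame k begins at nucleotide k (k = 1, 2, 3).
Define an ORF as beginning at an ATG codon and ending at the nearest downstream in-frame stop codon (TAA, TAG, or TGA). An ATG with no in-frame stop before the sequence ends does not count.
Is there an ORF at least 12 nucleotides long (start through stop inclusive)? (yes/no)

yes

Frame 1: GGA ATG GAA CAT GTA TGT GTG ACA TGT GAA TAT — no ATG→stop ORF.
Frame 2: GAA TGG AAC ATG TAT GTG TGA CAT GTG AAT ATG — ATG at 11, stop TGA at 20 → 12 nt.
Frame 3: AAT GGA ACA TGT ATG TGT GAC ATG TGA ATA — ATG at 15, stop TGA at 27 → 15 nt; ATG at 24, stop TGA at 27 → 6 nt.
Frame 2 has an ORF of 12 nucleotides (positions 11–22) ≥ 12, so yes.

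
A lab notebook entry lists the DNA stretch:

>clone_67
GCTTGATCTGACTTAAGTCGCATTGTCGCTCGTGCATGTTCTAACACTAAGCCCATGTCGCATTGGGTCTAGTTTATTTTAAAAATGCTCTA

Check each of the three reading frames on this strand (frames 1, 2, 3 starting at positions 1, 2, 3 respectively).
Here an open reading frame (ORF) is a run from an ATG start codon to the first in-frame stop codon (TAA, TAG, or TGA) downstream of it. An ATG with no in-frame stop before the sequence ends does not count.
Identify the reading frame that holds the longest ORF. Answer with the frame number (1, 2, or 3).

Frame 1: GCT TGA TCT GAC TTA AGT CGC ATT GTC GCT CGT GCA TGT TCT AAC ACT AAG CCC ATG TCG CAT TGG GTC TAG TTT ATT TTA AAA ATG CTC — ATG at 55, stop TAG at 70 → 18 nt.
Frame 2: CTT GAT CTG ACT TAA GTC GCA TTG TCG CTC GTG CAT GTT CTA ACA CTA AGC CCA TGT CGC ATT GGG TCT AGT TTA TTT TAA AAA TGC TCT — no ATG→stop ORF.
Frame 3: TTG ATC TGA CTT AAG TCG CAT TGT CGC TCG TGC ATG TTC TAA CAC TAA GCC CAT GTC GCA TTG GGT CTA GTT TAT TTT AAA AAT GCT CTA — ATG at 36, stop TAA at 42 → 9 nt.
Longest ORF is 18 nt in frame 1 (positions 55–72).

1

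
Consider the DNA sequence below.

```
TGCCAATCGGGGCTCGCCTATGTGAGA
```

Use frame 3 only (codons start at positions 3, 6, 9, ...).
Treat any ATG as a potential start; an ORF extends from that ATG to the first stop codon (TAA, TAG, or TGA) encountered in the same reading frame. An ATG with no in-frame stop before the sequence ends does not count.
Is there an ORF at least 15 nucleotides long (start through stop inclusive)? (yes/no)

no

Frame 3: CCA ATC GGG GCT CGC CTA TGT GAG — no ATG→stop ORF.
Largest ORF found is 0 nucleotides < 15, so no.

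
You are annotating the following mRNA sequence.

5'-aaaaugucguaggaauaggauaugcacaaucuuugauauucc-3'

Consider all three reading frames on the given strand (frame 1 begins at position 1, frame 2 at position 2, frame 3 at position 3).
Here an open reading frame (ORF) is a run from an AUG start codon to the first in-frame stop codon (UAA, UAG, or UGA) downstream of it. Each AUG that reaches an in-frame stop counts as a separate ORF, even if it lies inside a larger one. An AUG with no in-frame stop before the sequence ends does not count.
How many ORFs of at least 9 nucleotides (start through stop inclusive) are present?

Frame 1: AAA AUG UCG UAG GAA UAG GAU AUG CAC AAU CUU UGA UAU UCC — AUG at 4, stop UAG at 10 → 9 nt; AUG at 22, stop UGA at 34 → 15 nt.
Frame 2: AAA UGU CGU AGG AAU AGG AUA UGC ACA AUC UUU GAU AUU — no AUG→stop ORF.
Frame 3: AAU GUC GUA GGA AUA GGA UAU GCA CAA UCU UUG AUA UUC — no AUG→stop ORF.
ORFs ≥ 9 nucleotides: frame 1 4–12 (9 nucleotides), frame 1 22–36 (15 nucleotides). Count = 2.

2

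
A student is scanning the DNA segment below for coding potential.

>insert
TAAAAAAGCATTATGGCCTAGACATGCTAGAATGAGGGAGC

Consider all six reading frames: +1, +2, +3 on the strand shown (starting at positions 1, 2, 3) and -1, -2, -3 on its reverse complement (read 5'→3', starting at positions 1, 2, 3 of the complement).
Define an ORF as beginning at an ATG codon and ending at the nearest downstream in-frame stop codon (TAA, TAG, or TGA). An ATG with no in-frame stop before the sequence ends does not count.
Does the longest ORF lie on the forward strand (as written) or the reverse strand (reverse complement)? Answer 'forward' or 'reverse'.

reverse

Reverse complement (5'→3'): GCTCCCTCATTCTAGCATGTCTAGGCCATAATGCTTTTTTA
Frame +1: TAA AAA AGC ATT ATG GCC TAG ACA TGC TAG AAT GAG GGA — ATG at 13, stop TAG at 19 → 9 nt.
Frame +2: AAA AAA GCA TTA TGG CCT AGA CAT GCT AGA ATG AGG GAG — no ATG→stop ORF.
Frame +3: AAA AAG CAT TAT GGC CTA GAC ATG CTA GAA TGA GGG AGC — ATG at 24, stop TGA at 33 → 12 nt.
Frame -1: GCT CCC TCA TTC TAG CAT GTC TAG GCC ATA ATG CTT TTT — no ATG→stop ORF.
Frame -2: CTC CCT CAT TCT AGC ATG TCT AGG CCA TAA TGC TTT TTT — ATG at 17, stop TAA at 29 → 15 nt.
Frame -3: TCC CTC ATT CTA GCA TGT CTA GGC CAT AAT GCT TTT TTA — no ATG→stop ORF.
Forward-strand max 12 nt; reverse-strand max 15 nt. The reverse strand has the longer ORF.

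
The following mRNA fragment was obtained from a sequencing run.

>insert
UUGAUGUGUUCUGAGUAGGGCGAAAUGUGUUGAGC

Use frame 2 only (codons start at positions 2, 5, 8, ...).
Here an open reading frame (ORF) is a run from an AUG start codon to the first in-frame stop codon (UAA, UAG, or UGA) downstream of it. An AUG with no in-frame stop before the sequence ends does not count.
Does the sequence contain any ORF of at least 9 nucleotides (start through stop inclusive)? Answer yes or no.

no

Frame 2: UGA UGU GUU CUG AGU AGG GCG AAA UGU GUU GAG — no AUG→stop ORF.
Largest ORF found is 0 nucleotides < 9, so no.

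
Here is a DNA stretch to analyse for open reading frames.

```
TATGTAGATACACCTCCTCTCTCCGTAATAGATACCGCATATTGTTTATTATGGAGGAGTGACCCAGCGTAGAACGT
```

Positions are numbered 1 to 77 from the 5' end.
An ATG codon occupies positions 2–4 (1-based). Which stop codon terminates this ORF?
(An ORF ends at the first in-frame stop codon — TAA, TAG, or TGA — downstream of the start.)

TAG

Codons from position 2: ATG (2–4), TAG (5–7).
The first in-frame stop codon is TAG.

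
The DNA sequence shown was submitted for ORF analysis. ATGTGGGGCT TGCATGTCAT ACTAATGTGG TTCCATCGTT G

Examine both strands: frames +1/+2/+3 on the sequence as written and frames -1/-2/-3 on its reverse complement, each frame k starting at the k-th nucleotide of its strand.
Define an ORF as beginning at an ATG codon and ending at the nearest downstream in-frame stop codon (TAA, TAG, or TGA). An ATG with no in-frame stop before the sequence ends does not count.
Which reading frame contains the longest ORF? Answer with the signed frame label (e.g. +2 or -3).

-3

Reverse complement (5'→3'): CAACGATGGAACCACATTAGTATGACATGCAAGCCCCACAT
Frame +1: ATG TGG GGC TTG CAT GTC ATA CTA ATG TGG TTC CAT CGT — no ATG→stop ORF.
Frame +2: TGT GGG GCT TGC ATG TCA TAC TAA TGT GGT TCC ATC GTT — ATG at 14, stop TAA at 23 → 12 nt.
Frame +3: GTG GGG CTT GCA TGT CAT ACT AAT GTG GTT CCA TCG TTG — no ATG→stop ORF.
Frame -1: CAA CGA TGG AAC CAC ATT AGT ATG ACA TGC AAG CCC CAC — no ATG→stop ORF.
Frame -2: AAC GAT GGA ACC ACA TTA GTA TGA CAT GCA AGC CCC ACA — no ATG→stop ORF.
Frame -3: ACG ATG GAA CCA CAT TAG TAT GAC ATG CAA GCC CCA CAT — ATG at 6, stop TAG at 18 → 15 nt.
Longest ORF is 15 nt in frame -3 (positions 6–20).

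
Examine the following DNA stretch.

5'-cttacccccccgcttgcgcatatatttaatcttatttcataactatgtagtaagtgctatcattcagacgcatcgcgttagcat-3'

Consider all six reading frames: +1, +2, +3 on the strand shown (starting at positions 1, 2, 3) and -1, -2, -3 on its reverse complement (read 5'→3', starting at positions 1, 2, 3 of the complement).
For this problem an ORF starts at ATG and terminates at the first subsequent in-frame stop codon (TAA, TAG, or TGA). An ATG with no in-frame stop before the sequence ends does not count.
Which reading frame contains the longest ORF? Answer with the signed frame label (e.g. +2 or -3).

-3

Reverse complement (5'→3'): ATGCTAACGCGATGCGTCTGAATGATAGCACTTACTACATAGTTATGAAATAAGATTAAATATATGCGCAAGCGGGGGGGTAAG
Frame +1: CTT ACC CCC CCG CTT GCG CAT ATA TTT AAT CTT ATT TCA TAA CTA TGT AGT AAG TGC TAT CAT TCA GAC GCA TCG CGT TAG CAT — no ATG→stop ORF.
Frame +2: TTA CCC CCC CGC TTG CGC ATA TAT TTA ATC TTA TTT CAT AAC TAT GTA GTA AGT GCT ATC ATT CAG ACG CAT CGC GTT AGC — no ATG→stop ORF.
Frame +3: TAC CCC CCC GCT TGC GCA TAT ATT TAA TCT TAT TTC ATA ACT ATG TAG TAA GTG CTA TCA TTC AGA CGC ATC GCG TTA GCA — ATG at 45, stop TAG at 48 → 6 nt.
Frame -1: ATG CTA ACG CGA TGC GTC TGA ATG ATA GCA CTT ACT ACA TAG TTA TGA AAT AAG ATT AAA TAT ATG CGC AAG CGG GGG GGT AAG — ATG at 1, stop TGA at 19 → 21 nt; ATG at 22, stop TAG at 40 → 21 nt.
Frame -2: TGC TAA CGC GAT GCG TCT GAA TGA TAG CAC TTA CTA CAT AGT TAT GAA ATA AGA TTA AAT ATA TGC GCA AGC GGG GGG GTA — no ATG→stop ORF.
Frame -3: GCT AAC GCG ATG CGT CTG AAT GAT AGC ACT TAC TAC ATA GTT ATG AAA TAA GAT TAA ATA TAT GCG CAA GCG GGG GGG TAA — ATG at 12, stop TAA at 51 → 42 nt; ATG at 45, stop TAA at 51 → 9 nt.
Longest ORF is 42 nt in frame -3 (positions 12–53).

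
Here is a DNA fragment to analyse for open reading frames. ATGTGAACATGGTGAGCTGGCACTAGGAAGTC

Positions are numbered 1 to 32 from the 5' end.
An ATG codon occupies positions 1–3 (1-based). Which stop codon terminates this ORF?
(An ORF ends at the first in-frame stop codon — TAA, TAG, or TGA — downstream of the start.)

TGA

Codons from position 1: ATG (1–3), TGA (4–6).
The first in-frame stop codon is TGA.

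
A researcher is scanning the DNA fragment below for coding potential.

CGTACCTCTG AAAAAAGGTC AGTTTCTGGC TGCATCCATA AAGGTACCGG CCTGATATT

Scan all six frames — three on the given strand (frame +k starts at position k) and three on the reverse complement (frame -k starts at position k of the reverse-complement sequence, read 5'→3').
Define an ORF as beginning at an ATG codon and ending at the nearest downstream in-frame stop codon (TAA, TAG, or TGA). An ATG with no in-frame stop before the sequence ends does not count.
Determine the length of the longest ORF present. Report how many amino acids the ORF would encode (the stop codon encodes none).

6

Reverse complement (5'→3'): AATATCAGGCCGGTACCTTTATGGATGCAGCCAGAAACTGACCTTTTTTCAGAGGTACG
Frame +1: CGT ACC TCT GAA AAA AGG TCA GTT TCT GGC TGC ATC CAT AAA GGT ACC GGC CTG ATA — no ATG→stop ORF.
Frame +2: GTA CCT CTG AAA AAA GGT CAG TTT CTG GCT GCA TCC ATA AAG GTA CCG GCC TGA TAT — no ATG→stop ORF.
Frame +3: TAC CTC TGA AAA AAG GTC AGT TTC TGG CTG CAT CCA TAA AGG TAC CGG CCT GAT ATT — no ATG→stop ORF.
Frame -1: AAT ATC AGG CCG GTA CCT TTA TGG ATG CAG CCA GAA ACT GAC CTT TTT TCA GAG GTA — no ATG→stop ORF.
Frame -2: ATA TCA GGC CGG TAC CTT TAT GGA TGC AGC CAG AAA CTG ACC TTT TTT CAG AGG TAC — no ATG→stop ORF.
Frame -3: TAT CAG GCC GGT ACC TTT ATG GAT GCA GCC AGA AAC TGA CCT TTT TTC AGA GGT ACG — ATG at 21, stop TGA at 39 → 21 nt.
Longest: frame -3, positions 21–41, 21 nt = 7 codons = 6 aa. → 6 amino acids.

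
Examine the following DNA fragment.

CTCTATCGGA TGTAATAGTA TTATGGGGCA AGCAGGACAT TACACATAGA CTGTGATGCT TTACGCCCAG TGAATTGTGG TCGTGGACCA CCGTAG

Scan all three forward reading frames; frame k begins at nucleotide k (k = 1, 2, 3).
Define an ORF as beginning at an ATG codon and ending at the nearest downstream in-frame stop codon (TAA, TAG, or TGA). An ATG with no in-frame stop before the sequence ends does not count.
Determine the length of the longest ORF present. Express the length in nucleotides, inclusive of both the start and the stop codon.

Frame 1: CTC TAT CGG ATG TAA TAG TAT TAT GGG GCA AGC AGG ACA TTA CAC ATA GAC TGT GAT GCT TTA CGC CCA GTG AAT TGT GGT CGT GGA CCA CCG TAG — ATG at 10, stop TAA at 13 → 6 nt.
Frame 2: TCT ATC GGA TGT AAT AGT ATT ATG GGG CAA GCA GGA CAT TAC ACA TAG ACT GTG ATG CTT TAC GCC CAG TGA ATT GTG GTC GTG GAC CAC CGT — ATG at 23, stop TAG at 47 → 27 nt; ATG at 56, stop TGA at 71 → 18 nt.
Frame 3: CTA TCG GAT GTA ATA GTA TTA TGG GGC AAG CAG GAC ATT ACA CAT AGA CTG TGA TGC TTT ACG CCC AGT GAA TTG TGG TCG TGG ACC ACC GTA — no ATG→stop ORF.
Longest: frame 2, positions 23–49, 27 nt = 9 codons = 8 aa. → 27 nucleotides.

27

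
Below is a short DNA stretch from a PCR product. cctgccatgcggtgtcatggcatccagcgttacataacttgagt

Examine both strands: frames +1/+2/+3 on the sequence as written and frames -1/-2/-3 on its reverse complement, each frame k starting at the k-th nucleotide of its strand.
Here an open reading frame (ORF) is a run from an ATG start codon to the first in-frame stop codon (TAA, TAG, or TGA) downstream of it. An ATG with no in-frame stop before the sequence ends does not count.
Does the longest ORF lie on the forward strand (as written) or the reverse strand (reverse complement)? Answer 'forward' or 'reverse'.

Reverse complement (5'→3'): ACTCAAGTTATGTAACGCTGGATGCCATGACACCGCATGGCAGG
Frame +1: CCT GCC ATG CGG TGT CAT GGC ATC CAG CGT TAC ATA ACT TGA — ATG at 7, stop TGA at 40 → 36 nt.
Frame +2: CTG CCA TGC GGT GTC ATG GCA TCC AGC GTT ACA TAA CTT GAG — ATG at 17, stop TAA at 35 → 21 nt.
Frame +3: TGC CAT GCG GTG TCA TGG CAT CCA GCG TTA CAT AAC TTG AGT — no ATG→stop ORF.
Frame -1: ACT CAA GTT ATG TAA CGC TGG ATG CCA TGA CAC CGC ATG GCA — ATG at 10, stop TAA at 13 → 6 nt; ATG at 22, stop TGA at 28 → 9 nt.
Frame -2: CTC AAG TTA TGT AAC GCT GGA TGC CAT GAC ACC GCA TGG CAG — no ATG→stop ORF.
Frame -3: TCA AGT TAT GTA ACG CTG GAT GCC ATG ACA CCG CAT GGC AGG — no ATG→stop ORF.
Forward-strand max 36 nt; reverse-strand max 9 nt. The forward strand has the longer ORF.

forward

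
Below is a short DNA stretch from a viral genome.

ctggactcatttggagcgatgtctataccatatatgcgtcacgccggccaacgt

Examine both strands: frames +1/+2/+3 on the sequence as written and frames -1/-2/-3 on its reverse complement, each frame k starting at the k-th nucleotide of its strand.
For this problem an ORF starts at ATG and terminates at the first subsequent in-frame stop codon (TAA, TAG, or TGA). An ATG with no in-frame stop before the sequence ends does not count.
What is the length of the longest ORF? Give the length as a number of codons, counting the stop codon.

3

Reverse complement (5'→3'): ACGTTGGCCGGCGTGACGCATATATGGTATAGACATCGCTCCAAATGAGTCCAG
Frame +1: CTG GAC TCA TTT GGA GCG ATG TCT ATA CCA TAT ATG CGT CAC GCC GGC CAA CGT — no ATG→stop ORF.
Frame +2: TGG ACT CAT TTG GAG CGA TGT CTA TAC CAT ATA TGC GTC ACG CCG GCC AAC — no ATG→stop ORF.
Frame +3: GGA CTC ATT TGG AGC GAT GTC TAT ACC ATA TAT GCG TCA CGC CGG CCA ACG — no ATG→stop ORF.
Frame -1: ACG TTG GCC GGC GTG ACG CAT ATA TGG TAT AGA CAT CGC TCC AAA TGA GTC CAG — no ATG→stop ORF.
Frame -2: CGT TGG CCG GCG TGA CGC ATA TAT GGT ATA GAC ATC GCT CCA AAT GAG TCC — no ATG→stop ORF.
Frame -3: GTT GGC CGG CGT GAC GCA TAT ATG GTA TAG ACA TCG CTC CAA ATG AGT CCA — ATG at 24, stop TAG at 30 → 9 nt.
Longest: frame -3, positions 24–32, 9 nt = 3 codons = 2 aa. → 3 codons.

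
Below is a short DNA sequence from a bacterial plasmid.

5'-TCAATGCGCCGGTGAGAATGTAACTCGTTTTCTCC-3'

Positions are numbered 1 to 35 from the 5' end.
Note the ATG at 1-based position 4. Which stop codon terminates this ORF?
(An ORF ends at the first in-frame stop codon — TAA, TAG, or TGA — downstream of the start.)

Codons from position 4: ATG (4–6), CGC (7–9), CGG (10–12), TGA (13–15).
The first in-frame stop codon is TGA.

TGA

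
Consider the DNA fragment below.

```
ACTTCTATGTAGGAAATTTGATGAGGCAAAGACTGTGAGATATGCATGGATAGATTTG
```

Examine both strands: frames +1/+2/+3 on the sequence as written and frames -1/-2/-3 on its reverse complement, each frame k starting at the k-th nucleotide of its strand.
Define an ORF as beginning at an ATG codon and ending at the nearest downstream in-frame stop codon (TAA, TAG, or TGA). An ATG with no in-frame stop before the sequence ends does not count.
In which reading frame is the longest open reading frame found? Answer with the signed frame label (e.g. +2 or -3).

+3

Reverse complement (5'→3'): CAAATCTATCCATGCATATCTCACAGTCTTTGCCTCATCAAATTTCCTACATAGAAGT
Frame +1: ACT TCT ATG TAG GAA ATT TGA TGA GGC AAA GAC TGT GAG ATA TGC ATG GAT AGA TTT — ATG at 7, stop TAG at 10 → 6 nt.
Frame +2: CTT CTA TGT AGG AAA TTT GAT GAG GCA AAG ACT GTG AGA TAT GCA TGG ATA GAT TTG — no ATG→stop ORF.
Frame +3: TTC TAT GTA GGA AAT TTG ATG AGG CAA AGA CTG TGA GAT ATG CAT GGA TAG ATT — ATG at 21, stop TGA at 36 → 18 nt; ATG at 42, stop TAG at 51 → 12 nt.
Frame -1: CAA ATC TAT CCA TGC ATA TCT CAC AGT CTT TGC CTC ATC AAA TTT CCT ACA TAG AAG — no ATG→stop ORF.
Frame -2: AAA TCT ATC CAT GCA TAT CTC ACA GTC TTT GCC TCA TCA AAT TTC CTA CAT AGA AGT — no ATG→stop ORF.
Frame -3: AAT CTA TCC ATG CAT ATC TCA CAG TCT TTG CCT CAT CAA ATT TCC TAC ATA GAA — no ATG→stop ORF.
Longest ORF is 18 nt in frame +3 (positions 21–38).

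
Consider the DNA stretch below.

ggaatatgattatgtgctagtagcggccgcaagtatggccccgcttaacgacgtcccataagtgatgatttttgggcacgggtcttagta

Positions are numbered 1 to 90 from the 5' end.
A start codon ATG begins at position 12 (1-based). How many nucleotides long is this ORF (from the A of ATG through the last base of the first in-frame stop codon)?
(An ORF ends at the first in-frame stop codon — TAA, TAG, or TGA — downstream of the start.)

Codons from position 12: ATG (12–14), TGC (15–17), TAG (18–20).
TAG is the first in-frame stop; ORF spans 12–20, 9 nucleotides.

9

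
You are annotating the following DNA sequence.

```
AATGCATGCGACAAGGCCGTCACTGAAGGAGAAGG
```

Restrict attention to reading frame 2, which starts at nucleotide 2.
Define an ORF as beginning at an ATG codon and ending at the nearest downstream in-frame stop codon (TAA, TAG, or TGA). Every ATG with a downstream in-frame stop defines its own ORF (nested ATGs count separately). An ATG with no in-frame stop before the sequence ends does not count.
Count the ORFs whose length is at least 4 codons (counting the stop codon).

Frame 2: ATG CAT GCG ACA AGG CCG TCA CTG AAG GAG AAG — no ATG→stop ORF.
No ORF reaches 4 codons. Count = 0.

0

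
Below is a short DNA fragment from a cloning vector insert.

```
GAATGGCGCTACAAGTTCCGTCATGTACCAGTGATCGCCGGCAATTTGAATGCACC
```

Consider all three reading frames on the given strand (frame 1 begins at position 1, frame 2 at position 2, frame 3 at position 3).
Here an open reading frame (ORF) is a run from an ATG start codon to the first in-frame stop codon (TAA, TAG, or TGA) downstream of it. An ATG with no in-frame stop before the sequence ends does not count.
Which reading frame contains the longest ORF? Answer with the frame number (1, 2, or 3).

2

Frame 1: GAA TGG CGC TAC AAG TTC CGT CAT GTA CCA GTG ATC GCC GGC AAT TTG AAT GCA — no ATG→stop ORF.
Frame 2: AAT GGC GCT ACA AGT TCC GTC ATG TAC CAG TGA TCG CCG GCA ATT TGA ATG CAC — ATG at 23, stop TGA at 32 → 12 nt.
Frame 3: ATG GCG CTA CAA GTT CCG TCA TGT ACC AGT GAT CGC CGG CAA TTT GAA TGC ACC — no ATG→stop ORF.
Longest ORF is 12 nt in frame 2 (positions 23–34).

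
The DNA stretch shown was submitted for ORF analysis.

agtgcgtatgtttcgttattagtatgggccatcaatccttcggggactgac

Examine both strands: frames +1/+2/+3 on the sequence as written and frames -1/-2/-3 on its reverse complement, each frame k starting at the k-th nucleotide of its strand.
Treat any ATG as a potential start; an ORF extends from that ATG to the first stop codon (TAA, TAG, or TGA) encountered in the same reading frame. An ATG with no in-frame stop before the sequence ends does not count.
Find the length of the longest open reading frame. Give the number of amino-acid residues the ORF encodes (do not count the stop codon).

8

Reverse complement (5'→3'): GTCAGTCCCCGAAGGATTGATGGCCCATACTAATAACGAAACATACGCACT
Frame +1: AGT GCG TAT GTT TCG TTA TTA GTA TGG GCC ATC AAT CCT TCG GGG ACT GAC — no ATG→stop ORF.
Frame +2: GTG CGT ATG TTT CGT TAT TAG TAT GGG CCA TCA ATC CTT CGG GGA CTG — ATG at 8, stop TAG at 20 → 15 nt.
Frame +3: TGC GTA TGT TTC GTT ATT AGT ATG GGC CAT CAA TCC TTC GGG GAC TGA — ATG at 24, stop TGA at 48 → 27 nt.
Frame -1: GTC AGT CCC CGA AGG ATT GAT GGC CCA TAC TAA TAA CGA AAC ATA CGC ACT — no ATG→stop ORF.
Frame -2: TCA GTC CCC GAA GGA TTG ATG GCC CAT ACT AAT AAC GAA ACA TAC GCA — no ATG→stop ORF.
Frame -3: CAG TCC CCG AAG GAT TGA TGG CCC ATA CTA ATA ACG AAA CAT ACG CAC — no ATG→stop ORF.
Longest: frame +3, positions 24–50, 27 nt = 9 codons = 8 aa. → 8 amino acids.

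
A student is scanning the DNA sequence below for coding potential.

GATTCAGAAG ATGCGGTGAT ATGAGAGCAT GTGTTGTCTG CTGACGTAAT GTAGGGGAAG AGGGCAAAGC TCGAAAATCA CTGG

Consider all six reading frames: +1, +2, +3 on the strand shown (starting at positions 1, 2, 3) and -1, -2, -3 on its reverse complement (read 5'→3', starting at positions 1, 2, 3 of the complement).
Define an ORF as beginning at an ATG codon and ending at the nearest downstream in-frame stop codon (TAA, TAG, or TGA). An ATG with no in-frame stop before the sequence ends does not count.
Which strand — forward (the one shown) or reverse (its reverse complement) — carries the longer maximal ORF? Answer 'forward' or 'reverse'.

Reverse complement (5'→3'): CCAGTGATTTTCGAGCTTTGCCCTCTTCCCCTACATTACGTCAGCAGACAACACATGCTCTCATATCACCGCATCTTCTGAATC
Frame +1: GAT TCA GAA GAT GCG GTG ATA TGA GAG CAT GTG TTG TCT GCT GAC GTA ATG TAG GGG AAG AGG GCA AAG CTC GAA AAT CAC TGG — ATG at 49, stop TAG at 52 → 6 nt.
Frame +2: ATT CAG AAG ATG CGG TGA TAT GAG AGC ATG TGT TGT CTG CTG ACG TAA TGT AGG GGA AGA GGG CAA AGC TCG AAA ATC ACT — ATG at 11, stop TGA at 17 → 9 nt; ATG at 29, stop TAA at 47 → 21 nt.
Frame +3: TTC AGA AGA TGC GGT GAT ATG AGA GCA TGT GTT GTC TGC TGA CGT AAT GTA GGG GAA GAG GGC AAA GCT CGA AAA TCA CTG — ATG at 21, stop TGA at 42 → 24 nt.
Frame -1: CCA GTG ATT TTC GAG CTT TGC CCT CTT CCC CTA CAT TAC GTC AGC AGA CAA CAC ATG CTC TCA TAT CAC CGC ATC TTC TGA ATC — ATG at 55, stop TGA at 79 → 27 nt.
Frame -2: CAG TGA TTT TCG AGC TTT GCC CTC TTC CCC TAC ATT ACG TCA GCA GAC AAC ACA TGC TCT CAT ATC ACC GCA TCT TCT GAA — no ATG→stop ORF.
Frame -3: AGT GAT TTT CGA GCT TTG CCC TCT TCC CCT ACA TTA CGT CAG CAG ACA ACA CAT GCT CTC ATA TCA CCG CAT CTT CTG AAT — no ATG→stop ORF.
Forward-strand max 24 nt; reverse-strand max 27 nt. The reverse strand has the longer ORF.

reverse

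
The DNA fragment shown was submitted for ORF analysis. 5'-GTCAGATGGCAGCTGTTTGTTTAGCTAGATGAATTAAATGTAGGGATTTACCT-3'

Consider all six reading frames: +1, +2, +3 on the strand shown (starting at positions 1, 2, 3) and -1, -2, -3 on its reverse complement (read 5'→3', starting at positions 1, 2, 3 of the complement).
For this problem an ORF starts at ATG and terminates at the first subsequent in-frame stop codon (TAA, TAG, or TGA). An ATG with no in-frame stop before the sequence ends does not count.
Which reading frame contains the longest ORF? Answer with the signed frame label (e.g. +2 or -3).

Reverse complement (5'→3'): AGGTAAATCCCTACATTTAATTCATCTAGCTAAACAAACAGCTGCCATCTGAC
Frame +1: GTC AGA TGG CAG CTG TTT GTT TAG CTA GAT GAA TTA AAT GTA GGG ATT TAC — no ATG→stop ORF.
Frame +2: TCA GAT GGC AGC TGT TTG TTT AGC TAG ATG AAT TAA ATG TAG GGA TTT ACC — ATG at 29, stop TAA at 35 → 9 nt; ATG at 38, stop TAG at 41 → 6 nt.
Frame +3: CAG ATG GCA GCT GTT TGT TTA GCT AGA TGA ATT AAA TGT AGG GAT TTA CCT — ATG at 6, stop TGA at 30 → 27 nt.
Frame -1: AGG TAA ATC CCT ACA TTT AAT TCA TCT AGC TAA ACA AAC AGC TGC CAT CTG — no ATG→stop ORF.
Frame -2: GGT AAA TCC CTA CAT TTA ATT CAT CTA GCT AAA CAA ACA GCT GCC ATC TGA — no ATG→stop ORF.
Frame -3: GTA AAT CCC TAC ATT TAA TTC ATC TAG CTA AAC AAA CAG CTG CCA TCT GAC — no ATG→stop ORF.
Longest ORF is 27 nt in frame +3 (positions 6–32).

+3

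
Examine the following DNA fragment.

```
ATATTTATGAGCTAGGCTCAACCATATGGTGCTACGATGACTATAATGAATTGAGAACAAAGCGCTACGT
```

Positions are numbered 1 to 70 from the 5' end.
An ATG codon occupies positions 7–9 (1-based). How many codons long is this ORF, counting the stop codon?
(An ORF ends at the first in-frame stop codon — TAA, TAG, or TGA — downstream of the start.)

3

Codons from position 7: ATG (7–9), AGC (10–12), TAG (13–15).
TAG is the first in-frame stop; that's 3 codons including the stop.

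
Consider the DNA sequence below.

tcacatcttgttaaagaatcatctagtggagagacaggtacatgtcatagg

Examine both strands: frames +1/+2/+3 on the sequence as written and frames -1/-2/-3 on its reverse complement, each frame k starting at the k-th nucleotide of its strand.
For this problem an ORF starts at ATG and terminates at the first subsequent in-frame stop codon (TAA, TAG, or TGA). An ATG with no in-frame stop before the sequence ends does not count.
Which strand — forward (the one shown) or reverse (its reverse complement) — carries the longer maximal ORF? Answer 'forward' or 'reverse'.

reverse

Reverse complement (5'→3'): CCTATGACATGTACCTGTCTCTCCACTAGATGATTCTTTAACAAGATGTGA
Frame +1: TCA CAT CTT GTT AAA GAA TCA TCT AGT GGA GAG ACA GGT ACA TGT CAT AGG — no ATG→stop ORF.
Frame +2: CAC ATC TTG TTA AAG AAT CAT CTA GTG GAG AGA CAG GTA CAT GTC ATA — no ATG→stop ORF.
Frame +3: ACA TCT TGT TAA AGA ATC ATC TAG TGG AGA GAC AGG TAC ATG TCA TAG — ATG at 42, stop TAG at 48 → 9 nt.
Frame -1: CCT ATG ACA TGT ACC TGT CTC TCC ACT AGA TGA TTC TTT AAC AAG ATG TGA — ATG at 4, stop TGA at 31 → 30 nt; ATG at 46, stop TGA at 49 → 6 nt.
Frame -2: CTA TGA CAT GTA CCT GTC TCT CCA CTA GAT GAT TCT TTA ACA AGA TGT — no ATG→stop ORF.
Frame -3: TAT GAC ATG TAC CTG TCT CTC CAC TAG ATG ATT CTT TAA CAA GAT GTG — ATG at 9, stop TAG at 27 → 21 nt; ATG at 30, stop TAA at 39 → 12 nt.
Forward-strand max 9 nt; reverse-strand max 30 nt. The reverse strand has the longer ORF.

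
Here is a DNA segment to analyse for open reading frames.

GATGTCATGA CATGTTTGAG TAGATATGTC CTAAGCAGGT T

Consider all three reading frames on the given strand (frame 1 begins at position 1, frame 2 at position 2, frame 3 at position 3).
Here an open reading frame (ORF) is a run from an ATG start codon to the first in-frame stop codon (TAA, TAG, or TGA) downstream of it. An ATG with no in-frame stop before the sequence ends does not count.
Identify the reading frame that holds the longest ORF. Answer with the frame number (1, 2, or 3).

Frame 1: GAT GTC ATG ACA TGT TTG AGT AGA TAT GTC CTA AGC AGG — no ATG→stop ORF.
Frame 2: ATG TCA TGA CAT GTT TGA GTA GAT ATG TCC TAA GCA GGT — ATG at 2, stop TGA at 8 → 9 nt; ATG at 26, stop TAA at 32 → 9 nt.
Frame 3: TGT CAT GAC ATG TTT GAG TAG ATA TGT CCT AAG CAG GTT — ATG at 12, stop TAG at 21 → 12 nt.
Longest ORF is 12 nt in frame 3 (positions 12–23).

3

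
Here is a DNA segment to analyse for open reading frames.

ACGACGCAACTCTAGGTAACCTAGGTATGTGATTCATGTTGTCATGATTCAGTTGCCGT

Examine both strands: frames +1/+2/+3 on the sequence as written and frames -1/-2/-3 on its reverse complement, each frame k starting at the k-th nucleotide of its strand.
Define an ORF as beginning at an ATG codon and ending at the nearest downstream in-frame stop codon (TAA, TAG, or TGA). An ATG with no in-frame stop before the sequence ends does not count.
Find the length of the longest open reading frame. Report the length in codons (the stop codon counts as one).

Reverse complement (5'→3'): ACGGCAACTGAATCATGACAACATGAATCACATACCTAGGTTACCTAGAGTTGCGTCGT
Frame +1: ACG ACG CAA CTC TAG GTA ACC TAG GTA TGT GAT TCA TGT TGT CAT GAT TCA GTT GCC — no ATG→stop ORF.
Frame +2: CGA CGC AAC TCT AGG TAA CCT AGG TAT GTG ATT CAT GTT GTC ATG ATT CAG TTG CCG — no ATG→stop ORF.
Frame +3: GAC GCA ACT CTA GGT AAC CTA GGT ATG TGA TTC ATG TTG TCA TGA TTC AGT TGC CGT — ATG at 27, stop TGA at 30 → 6 nt; ATG at 36, stop TGA at 45 → 12 nt.
Frame -1: ACG GCA ACT GAA TCA TGA CAA CAT GAA TCA CAT ACC TAG GTT ACC TAG AGT TGC GTC — no ATG→stop ORF.
Frame -2: CGG CAA CTG AAT CAT GAC AAC ATG AAT CAC ATA CCT AGG TTA CCT AGA GTT GCG TCG — no ATG→stop ORF.
Frame -3: GGC AAC TGA ATC ATG ACA ACA TGA ATC ACA TAC CTA GGT TAC CTA GAG TTG CGT CGT — ATG at 15, stop TGA at 24 → 12 nt.
Longest: frame +3, positions 36–47, 12 nt = 4 codons = 3 aa. → 4 codons.

4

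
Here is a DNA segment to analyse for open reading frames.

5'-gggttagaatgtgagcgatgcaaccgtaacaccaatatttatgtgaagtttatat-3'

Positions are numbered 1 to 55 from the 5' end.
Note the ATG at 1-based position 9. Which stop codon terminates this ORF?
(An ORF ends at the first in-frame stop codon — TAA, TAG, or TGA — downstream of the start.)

Codons from position 9: ATG (9–11), TGA (12–14).
The first in-frame stop codon is TGA.

TGA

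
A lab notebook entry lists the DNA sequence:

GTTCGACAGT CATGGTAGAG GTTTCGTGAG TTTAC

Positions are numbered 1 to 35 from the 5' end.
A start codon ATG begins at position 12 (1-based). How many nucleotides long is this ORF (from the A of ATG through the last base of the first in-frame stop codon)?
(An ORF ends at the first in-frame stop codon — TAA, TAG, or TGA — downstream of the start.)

18

Codons from position 12: ATG (12–14), GTA (15–17), GAG (18–20), GTT (21–23), TCG (24–26), TGA (27–29).
TGA is the first in-frame stop; ORF spans 12–29, 18 nucleotides.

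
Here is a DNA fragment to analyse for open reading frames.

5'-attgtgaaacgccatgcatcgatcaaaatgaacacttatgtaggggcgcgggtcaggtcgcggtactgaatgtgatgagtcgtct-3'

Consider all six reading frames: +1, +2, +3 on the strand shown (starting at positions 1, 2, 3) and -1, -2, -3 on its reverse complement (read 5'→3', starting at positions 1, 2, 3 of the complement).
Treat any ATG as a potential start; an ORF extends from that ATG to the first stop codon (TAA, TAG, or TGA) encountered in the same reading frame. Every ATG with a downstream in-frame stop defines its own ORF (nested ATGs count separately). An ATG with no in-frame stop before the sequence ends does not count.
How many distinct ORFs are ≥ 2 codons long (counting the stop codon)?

4

Reverse complement (5'→3'): AGACGACTCATCACATTCAGTACCGCGACCTGACCCGCGCCCCTACATAAGTGTTCATTTTGATCGATGCATGGCGTTTCACAAT
Frame +1: ATT GTG AAA CGC CAT GCA TCG ATC AAA ATG AAC ACT TAT GTA GGG GCG CGG GTC AGG TCG CGG TAC TGA ATG TGA TGA GTC GTC — ATG at 28, stop TGA at 67 → 42 nt; ATG at 70, stop TGA at 73 → 6 nt.
Frame +2: TTG TGA AAC GCC ATG CAT CGA TCA AAA TGA ACA CTT ATG TAG GGG CGC GGG TCA GGT CGC GGT ACT GAA TGT GAT GAG TCG TCT — ATG at 14, stop TGA at 29 → 18 nt; ATG at 38, stop TAG at 41 → 6 nt.
Frame +3: TGT GAA ACG CCA TGC ATC GAT CAA AAT GAA CAC TTA TGT AGG GGC GCG GGT CAG GTC GCG GTA CTG AAT GTG ATG AGT CGT — no ATG→stop ORF.
Frame -1: AGA CGA CTC ATC ACA TTC AGT ACC GCG ACC TGA CCC GCG CCC CTA CAT AAG TGT TCA TTT TGA TCG ATG CAT GGC GTT TCA CAA — no ATG→stop ORF.
Frame -2: GAC GAC TCA TCA CAT TCA GTA CCG CGA CCT GAC CCG CGC CCC TAC ATA AGT GTT CAT TTT GAT CGA TGC ATG GCG TTT CAC AAT — no ATG→stop ORF.
Frame -3: ACG ACT CAT CAC ATT CAG TAC CGC GAC CTG ACC CGC GCC CCT ACA TAA GTG TTC ATT TTG ATC GAT GCA TGG CGT TTC ACA — no ATG→stop ORF.
ORFs ≥ 2 codons: frame +1 28–69 (14 codons), frame +1 70–75 (2 codons), frame +2 14–31 (6 codons), frame +2 38–43 (2 codons). Count = 4.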